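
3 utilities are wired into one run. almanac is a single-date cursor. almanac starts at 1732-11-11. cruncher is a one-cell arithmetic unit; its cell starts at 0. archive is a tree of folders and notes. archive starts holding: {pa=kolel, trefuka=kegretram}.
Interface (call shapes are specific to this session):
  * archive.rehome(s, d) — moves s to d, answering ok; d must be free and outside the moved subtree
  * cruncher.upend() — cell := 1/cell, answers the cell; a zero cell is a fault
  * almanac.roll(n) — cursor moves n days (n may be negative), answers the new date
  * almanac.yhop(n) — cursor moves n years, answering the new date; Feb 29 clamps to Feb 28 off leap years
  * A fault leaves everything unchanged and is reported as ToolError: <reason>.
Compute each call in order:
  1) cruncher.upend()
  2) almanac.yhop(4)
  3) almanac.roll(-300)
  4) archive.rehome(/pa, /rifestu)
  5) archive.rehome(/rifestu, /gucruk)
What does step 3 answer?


Answer: 1736-01-16

Derivation:
~$ upend
  ToolError: reciprocal of zero
~$ yhop n='4'
  1736-11-11
~$ roll n='-300'
  1736-01-16
~$ rehome s='/pa' d='/rifestu'
  ok
~$ rehome s='/rifestu' d='/gucruk'
  ok


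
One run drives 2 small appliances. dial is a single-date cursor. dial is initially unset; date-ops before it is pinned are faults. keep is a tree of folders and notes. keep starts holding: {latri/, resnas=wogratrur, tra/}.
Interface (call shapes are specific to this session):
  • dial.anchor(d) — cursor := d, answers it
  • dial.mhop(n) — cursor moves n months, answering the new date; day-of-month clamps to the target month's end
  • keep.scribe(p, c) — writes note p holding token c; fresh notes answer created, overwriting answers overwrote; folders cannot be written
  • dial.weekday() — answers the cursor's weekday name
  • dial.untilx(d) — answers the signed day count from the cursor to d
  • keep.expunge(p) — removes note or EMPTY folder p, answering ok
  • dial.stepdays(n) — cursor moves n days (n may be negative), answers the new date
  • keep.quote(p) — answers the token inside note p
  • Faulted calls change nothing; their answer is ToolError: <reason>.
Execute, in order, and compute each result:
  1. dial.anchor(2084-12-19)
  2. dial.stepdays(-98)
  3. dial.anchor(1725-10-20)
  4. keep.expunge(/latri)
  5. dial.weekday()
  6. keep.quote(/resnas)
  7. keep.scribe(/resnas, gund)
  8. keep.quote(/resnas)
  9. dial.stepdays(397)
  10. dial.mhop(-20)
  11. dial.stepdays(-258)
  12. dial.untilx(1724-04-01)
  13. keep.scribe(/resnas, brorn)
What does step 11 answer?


% dial.anchor d: 2084-12-19
= 2084-12-19
% dial.stepdays n: -98
= 2084-09-12
% dial.anchor d: 1725-10-20
= 1725-10-20
% keep.expunge p: /latri
= ok
% dial.weekday
= Saturday
% keep.quote p: /resnas
= wogratrur
% keep.scribe p: /resnas c: gund
= overwrote
% keep.quote p: /resnas
= gund
% dial.stepdays n: 397
= 1726-11-21
% dial.mhop n: -20
= 1725-03-21
% dial.stepdays n: -258
= 1724-07-06
% dial.untilx d: 1724-04-01
= -96
% keep.scribe p: /resnas c: brorn
= overwrote

Answer: 1724-07-06


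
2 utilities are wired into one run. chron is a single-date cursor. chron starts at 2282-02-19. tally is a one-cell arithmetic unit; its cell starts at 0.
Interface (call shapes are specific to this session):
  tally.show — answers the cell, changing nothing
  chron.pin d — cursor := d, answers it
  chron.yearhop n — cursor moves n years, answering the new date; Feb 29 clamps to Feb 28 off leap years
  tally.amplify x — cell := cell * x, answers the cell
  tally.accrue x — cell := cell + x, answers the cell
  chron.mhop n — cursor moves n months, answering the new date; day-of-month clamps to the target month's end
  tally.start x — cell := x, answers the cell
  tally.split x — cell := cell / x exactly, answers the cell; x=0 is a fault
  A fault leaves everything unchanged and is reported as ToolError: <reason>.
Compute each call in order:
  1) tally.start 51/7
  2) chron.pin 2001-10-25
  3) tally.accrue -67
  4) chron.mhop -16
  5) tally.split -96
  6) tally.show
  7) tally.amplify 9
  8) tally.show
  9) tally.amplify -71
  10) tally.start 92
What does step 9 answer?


# 1. tally.start(x: 51/7) == 51/7
# 2. chron.pin(d: 2001-10-25) == 2001-10-25
# 3. tally.accrue(x: -67) == -418/7
# 4. chron.mhop(n: -16) == 2000-06-25
# 5. tally.split(x: -96) == 209/336
# 6. tally.show() == 209/336
# 7. tally.amplify(x: 9) == 627/112
# 8. tally.show() == 627/112
# 9. tally.amplify(x: -71) == -44517/112
# 10. tally.start(x: 92) == 92

Answer: -44517/112


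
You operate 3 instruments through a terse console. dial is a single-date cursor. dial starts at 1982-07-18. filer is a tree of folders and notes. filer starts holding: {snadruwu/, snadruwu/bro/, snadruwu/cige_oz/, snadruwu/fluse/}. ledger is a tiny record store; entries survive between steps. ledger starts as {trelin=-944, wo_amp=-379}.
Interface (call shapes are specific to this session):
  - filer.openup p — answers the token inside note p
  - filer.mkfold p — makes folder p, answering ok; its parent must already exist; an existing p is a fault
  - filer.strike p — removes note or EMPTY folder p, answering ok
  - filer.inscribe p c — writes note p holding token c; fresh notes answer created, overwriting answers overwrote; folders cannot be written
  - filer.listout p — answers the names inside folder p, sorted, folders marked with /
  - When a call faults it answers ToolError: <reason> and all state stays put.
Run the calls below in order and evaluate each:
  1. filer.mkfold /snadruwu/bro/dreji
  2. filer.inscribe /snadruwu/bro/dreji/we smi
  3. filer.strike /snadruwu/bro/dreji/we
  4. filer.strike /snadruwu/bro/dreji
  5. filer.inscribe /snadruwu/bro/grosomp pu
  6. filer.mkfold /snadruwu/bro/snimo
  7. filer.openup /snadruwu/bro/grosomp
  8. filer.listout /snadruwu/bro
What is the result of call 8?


! filer.mkfold(p→/snadruwu/bro/dreji) ~> ok
! filer.inscribe(p→/snadruwu/bro/dreji/we, c→smi) ~> created
! filer.strike(p→/snadruwu/bro/dreji/we) ~> ok
! filer.strike(p→/snadruwu/bro/dreji) ~> ok
! filer.inscribe(p→/snadruwu/bro/grosomp, c→pu) ~> created
! filer.mkfold(p→/snadruwu/bro/snimo) ~> ok
! filer.openup(p→/snadruwu/bro/grosomp) ~> pu
! filer.listout(p→/snadruwu/bro) ~> [grosomp, snimo/]

Answer: [grosomp, snimo/]


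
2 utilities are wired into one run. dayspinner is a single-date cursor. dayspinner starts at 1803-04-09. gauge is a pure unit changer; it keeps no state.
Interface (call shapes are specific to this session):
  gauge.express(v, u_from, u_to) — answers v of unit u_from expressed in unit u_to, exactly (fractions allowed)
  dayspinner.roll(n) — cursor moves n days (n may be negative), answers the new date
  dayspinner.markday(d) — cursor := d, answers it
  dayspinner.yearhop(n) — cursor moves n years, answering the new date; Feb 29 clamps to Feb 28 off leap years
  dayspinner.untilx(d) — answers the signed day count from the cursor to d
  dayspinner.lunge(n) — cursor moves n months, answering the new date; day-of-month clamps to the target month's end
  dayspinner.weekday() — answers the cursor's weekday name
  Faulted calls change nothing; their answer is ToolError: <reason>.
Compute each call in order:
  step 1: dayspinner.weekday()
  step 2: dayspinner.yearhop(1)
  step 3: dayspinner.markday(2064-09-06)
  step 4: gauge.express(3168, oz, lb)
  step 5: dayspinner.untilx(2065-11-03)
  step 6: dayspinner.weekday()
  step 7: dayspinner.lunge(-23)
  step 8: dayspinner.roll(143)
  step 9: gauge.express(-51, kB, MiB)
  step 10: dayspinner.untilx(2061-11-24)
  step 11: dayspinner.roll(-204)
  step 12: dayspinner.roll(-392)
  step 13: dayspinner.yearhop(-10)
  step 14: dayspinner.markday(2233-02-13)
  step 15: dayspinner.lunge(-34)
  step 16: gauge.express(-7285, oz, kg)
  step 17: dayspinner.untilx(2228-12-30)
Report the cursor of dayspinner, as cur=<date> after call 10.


CALL dayspinner.weekday[]
RET  Saturday
CALL dayspinner.yearhop[n=1]
RET  1804-04-09
CALL dayspinner.markday[d=2064-09-06]
RET  2064-09-06
CALL gauge.express[v=3168; u_from=oz; u_to=lb]
RET  198
CALL dayspinner.untilx[d=2065-11-03]
RET  423
CALL dayspinner.weekday[]
RET  Saturday
CALL dayspinner.lunge[n=-23]
RET  2062-10-06
CALL dayspinner.roll[n=143]
RET  2063-02-26
CALL gauge.express[v=-51; u_from=kB; u_to=MiB]
RET  -6375/131072
CALL dayspinner.untilx[d=2061-11-24]
RET  -459
CALL dayspinner.roll[n=-204]
RET  2062-08-06
CALL dayspinner.roll[n=-392]
RET  2061-07-10
CALL dayspinner.yearhop[n=-10]
RET  2051-07-10
CALL dayspinner.markday[d=2233-02-13]
RET  2233-02-13
CALL dayspinner.lunge[n=-34]
RET  2230-04-13
CALL gauge.express[v=-7285; u_from=oz; u_to=kg]
RET  -66088408309/320000000
CALL dayspinner.untilx[d=2228-12-30]
RET  -469

Answer: cur=2063-02-26


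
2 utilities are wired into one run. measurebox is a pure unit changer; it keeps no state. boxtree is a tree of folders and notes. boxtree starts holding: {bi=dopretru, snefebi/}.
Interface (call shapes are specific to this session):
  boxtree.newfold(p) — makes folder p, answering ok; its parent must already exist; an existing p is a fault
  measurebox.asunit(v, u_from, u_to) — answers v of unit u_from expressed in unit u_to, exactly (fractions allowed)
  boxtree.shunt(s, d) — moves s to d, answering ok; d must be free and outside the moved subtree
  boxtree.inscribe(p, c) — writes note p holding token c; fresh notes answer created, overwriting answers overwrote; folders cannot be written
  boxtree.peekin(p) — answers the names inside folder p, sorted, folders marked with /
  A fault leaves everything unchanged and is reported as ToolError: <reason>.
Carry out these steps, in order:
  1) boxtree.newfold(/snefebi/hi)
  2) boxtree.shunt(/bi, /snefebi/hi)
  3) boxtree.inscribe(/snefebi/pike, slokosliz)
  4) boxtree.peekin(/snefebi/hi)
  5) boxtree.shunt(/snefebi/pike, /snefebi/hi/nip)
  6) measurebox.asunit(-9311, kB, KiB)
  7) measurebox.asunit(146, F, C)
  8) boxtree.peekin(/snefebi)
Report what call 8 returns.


;; 1. boxtree.newfold(/snefebi/hi) -> ok
;; 2. boxtree.shunt(/bi, /snefebi/hi) -> ToolError: exists
;; 3. boxtree.inscribe(/snefebi/pike, slokosliz) -> created
;; 4. boxtree.peekin(/snefebi/hi) -> []
;; 5. boxtree.shunt(/snefebi/pike, /snefebi/hi/nip) -> ok
;; 6. measurebox.asunit(-9311, kB, KiB) -> -1163875/128
;; 7. measurebox.asunit(146, F, C) -> 190/3
;; 8. boxtree.peekin(/snefebi) -> [hi/]

Answer: [hi/]


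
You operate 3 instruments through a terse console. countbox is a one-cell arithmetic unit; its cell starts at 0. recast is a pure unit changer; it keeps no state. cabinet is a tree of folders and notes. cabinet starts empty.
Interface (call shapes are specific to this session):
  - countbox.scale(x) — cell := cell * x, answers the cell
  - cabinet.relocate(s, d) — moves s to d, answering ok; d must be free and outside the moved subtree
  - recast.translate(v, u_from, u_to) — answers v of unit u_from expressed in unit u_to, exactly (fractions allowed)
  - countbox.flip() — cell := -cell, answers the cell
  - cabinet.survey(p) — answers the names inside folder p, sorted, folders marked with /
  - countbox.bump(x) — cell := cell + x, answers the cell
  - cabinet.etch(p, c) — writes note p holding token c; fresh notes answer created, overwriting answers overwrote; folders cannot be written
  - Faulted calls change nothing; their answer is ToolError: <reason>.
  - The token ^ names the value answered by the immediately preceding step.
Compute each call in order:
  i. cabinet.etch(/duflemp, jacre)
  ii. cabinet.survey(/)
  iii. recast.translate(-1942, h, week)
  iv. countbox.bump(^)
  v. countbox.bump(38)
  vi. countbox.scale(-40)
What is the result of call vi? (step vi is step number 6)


Answer: -22210/21

Derivation:
I invoke etch with p: /duflemp, c: jacre, which returns created.
I call survey with p: /, and get [duflemp].
I try translate with v: -1942, u_from: h, u_to: week, yielding -971/84.
Using bump with x: ^, giving -971/84.
Calling bump with x: 38, giving 2221/84.
I call scale with x: -40, → -22210/21.


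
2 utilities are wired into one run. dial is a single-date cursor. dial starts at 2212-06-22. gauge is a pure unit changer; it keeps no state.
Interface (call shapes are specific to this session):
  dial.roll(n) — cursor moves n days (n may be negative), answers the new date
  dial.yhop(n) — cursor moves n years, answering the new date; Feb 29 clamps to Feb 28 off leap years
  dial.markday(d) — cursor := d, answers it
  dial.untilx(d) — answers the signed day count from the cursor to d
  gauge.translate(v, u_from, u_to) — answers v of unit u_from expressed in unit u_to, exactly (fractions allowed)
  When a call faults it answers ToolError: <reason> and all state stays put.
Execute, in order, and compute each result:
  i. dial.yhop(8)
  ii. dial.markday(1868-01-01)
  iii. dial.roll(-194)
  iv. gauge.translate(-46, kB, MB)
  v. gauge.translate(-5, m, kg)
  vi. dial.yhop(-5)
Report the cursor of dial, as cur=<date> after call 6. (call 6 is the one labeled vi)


Answer: cur=1862-06-21

Derivation:
>> dial.yhop(n=8)
<< 2220-06-22
>> dial.markday(d=1868-01-01)
<< 1868-01-01
>> dial.roll(n=-194)
<< 1867-06-21
>> gauge.translate(v=-46, u_from=kB, u_to=MB)
<< -23/500
>> gauge.translate(v=-5, u_from=m, u_to=kg)
<< ToolError: incompatible units
>> dial.yhop(n=-5)
<< 1862-06-21


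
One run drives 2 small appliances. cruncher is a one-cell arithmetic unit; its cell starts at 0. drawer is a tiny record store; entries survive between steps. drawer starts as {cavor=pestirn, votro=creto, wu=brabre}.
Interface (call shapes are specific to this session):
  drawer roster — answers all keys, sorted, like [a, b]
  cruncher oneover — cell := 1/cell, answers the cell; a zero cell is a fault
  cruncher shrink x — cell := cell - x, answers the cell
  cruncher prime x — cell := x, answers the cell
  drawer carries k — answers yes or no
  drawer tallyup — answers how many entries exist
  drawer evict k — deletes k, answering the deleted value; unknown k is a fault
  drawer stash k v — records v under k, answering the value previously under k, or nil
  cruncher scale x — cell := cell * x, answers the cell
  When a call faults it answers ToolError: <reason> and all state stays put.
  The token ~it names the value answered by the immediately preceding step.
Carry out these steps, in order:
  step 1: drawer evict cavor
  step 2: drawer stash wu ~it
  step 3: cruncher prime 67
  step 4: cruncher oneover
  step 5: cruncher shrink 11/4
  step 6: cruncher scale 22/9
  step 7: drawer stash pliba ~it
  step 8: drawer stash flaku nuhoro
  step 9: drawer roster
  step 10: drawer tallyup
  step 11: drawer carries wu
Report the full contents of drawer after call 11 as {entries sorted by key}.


Answer: {flaku=nuhoro, pliba=-8063/1206, votro=creto, wu=pestirn}

Derivation:
-> drawer evict(k: cavor)
<- pestirn
-> drawer stash(k: wu, v: ~it)
<- brabre
-> cruncher prime(x: 67)
<- 67
-> cruncher oneover()
<- 1/67
-> cruncher shrink(x: 11/4)
<- -733/268
-> cruncher scale(x: 22/9)
<- -8063/1206
-> drawer stash(k: pliba, v: ~it)
<- nil
-> drawer stash(k: flaku, v: nuhoro)
<- nil
-> drawer roster()
<- [flaku, pliba, votro, wu]
-> drawer tallyup()
<- 4
-> drawer carries(k: wu)
<- yes


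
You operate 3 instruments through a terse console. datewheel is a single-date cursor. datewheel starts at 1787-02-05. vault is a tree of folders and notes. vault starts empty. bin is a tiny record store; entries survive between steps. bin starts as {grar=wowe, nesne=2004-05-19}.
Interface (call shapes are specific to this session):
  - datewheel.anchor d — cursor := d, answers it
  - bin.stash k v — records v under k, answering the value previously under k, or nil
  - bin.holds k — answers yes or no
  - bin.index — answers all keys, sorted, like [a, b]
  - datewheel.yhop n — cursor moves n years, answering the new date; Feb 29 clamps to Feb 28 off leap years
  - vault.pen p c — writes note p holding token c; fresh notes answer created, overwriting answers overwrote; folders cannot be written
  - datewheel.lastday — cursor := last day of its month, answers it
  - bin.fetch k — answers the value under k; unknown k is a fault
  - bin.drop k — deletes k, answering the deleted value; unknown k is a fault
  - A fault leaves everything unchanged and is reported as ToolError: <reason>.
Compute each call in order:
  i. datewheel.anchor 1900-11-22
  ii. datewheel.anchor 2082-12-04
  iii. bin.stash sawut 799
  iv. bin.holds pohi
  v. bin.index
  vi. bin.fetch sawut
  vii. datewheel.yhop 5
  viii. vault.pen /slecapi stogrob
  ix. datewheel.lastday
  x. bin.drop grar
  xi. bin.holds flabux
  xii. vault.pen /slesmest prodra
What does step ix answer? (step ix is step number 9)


% anchor(1900-11-22) == 1900-11-22
% anchor(2082-12-04) == 2082-12-04
% stash(sawut, 799) == nil
% holds(pohi) == no
% index() == [grar, nesne, sawut]
% fetch(sawut) == 799
% yhop(5) == 2087-12-04
% pen(/slecapi, stogrob) == created
% lastday() == 2087-12-31
% drop(grar) == wowe
% holds(flabux) == no
% pen(/slesmest, prodra) == created

Answer: 2087-12-31


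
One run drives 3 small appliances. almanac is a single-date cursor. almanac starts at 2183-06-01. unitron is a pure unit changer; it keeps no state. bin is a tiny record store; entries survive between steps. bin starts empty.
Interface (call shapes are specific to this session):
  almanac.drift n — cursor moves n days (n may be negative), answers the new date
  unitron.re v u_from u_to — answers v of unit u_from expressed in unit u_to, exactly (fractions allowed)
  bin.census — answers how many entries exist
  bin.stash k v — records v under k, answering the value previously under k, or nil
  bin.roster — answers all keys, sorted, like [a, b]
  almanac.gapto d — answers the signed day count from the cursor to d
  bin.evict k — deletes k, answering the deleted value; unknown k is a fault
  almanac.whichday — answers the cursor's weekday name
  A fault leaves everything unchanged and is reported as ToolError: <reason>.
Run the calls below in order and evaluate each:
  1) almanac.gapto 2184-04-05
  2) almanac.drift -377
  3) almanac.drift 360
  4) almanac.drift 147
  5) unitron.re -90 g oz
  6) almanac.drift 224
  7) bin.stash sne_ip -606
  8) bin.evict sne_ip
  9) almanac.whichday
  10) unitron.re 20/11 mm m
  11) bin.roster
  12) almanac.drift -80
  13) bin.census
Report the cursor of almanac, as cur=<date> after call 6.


Answer: cur=2184-05-20

Derivation:
[in] almanac.gapto d=2184-04-05
:: 309
[in] almanac.drift n=-377
:: 2182-05-20
[in] almanac.drift n=360
:: 2183-05-15
[in] almanac.drift n=147
:: 2183-10-09
[in] unitron.re v=-90 u_from=g u_to=oz
:: -144000000/45359237
[in] almanac.drift n=224
:: 2184-05-20
[in] bin.stash k=sne_ip v=-606
:: nil
[in] bin.evict k=sne_ip
:: -606
[in] almanac.whichday
:: Thursday
[in] unitron.re v=20/11 u_from=mm u_to=m
:: 1/550
[in] bin.roster
:: []
[in] almanac.drift n=-80
:: 2184-03-01
[in] bin.census
:: 0


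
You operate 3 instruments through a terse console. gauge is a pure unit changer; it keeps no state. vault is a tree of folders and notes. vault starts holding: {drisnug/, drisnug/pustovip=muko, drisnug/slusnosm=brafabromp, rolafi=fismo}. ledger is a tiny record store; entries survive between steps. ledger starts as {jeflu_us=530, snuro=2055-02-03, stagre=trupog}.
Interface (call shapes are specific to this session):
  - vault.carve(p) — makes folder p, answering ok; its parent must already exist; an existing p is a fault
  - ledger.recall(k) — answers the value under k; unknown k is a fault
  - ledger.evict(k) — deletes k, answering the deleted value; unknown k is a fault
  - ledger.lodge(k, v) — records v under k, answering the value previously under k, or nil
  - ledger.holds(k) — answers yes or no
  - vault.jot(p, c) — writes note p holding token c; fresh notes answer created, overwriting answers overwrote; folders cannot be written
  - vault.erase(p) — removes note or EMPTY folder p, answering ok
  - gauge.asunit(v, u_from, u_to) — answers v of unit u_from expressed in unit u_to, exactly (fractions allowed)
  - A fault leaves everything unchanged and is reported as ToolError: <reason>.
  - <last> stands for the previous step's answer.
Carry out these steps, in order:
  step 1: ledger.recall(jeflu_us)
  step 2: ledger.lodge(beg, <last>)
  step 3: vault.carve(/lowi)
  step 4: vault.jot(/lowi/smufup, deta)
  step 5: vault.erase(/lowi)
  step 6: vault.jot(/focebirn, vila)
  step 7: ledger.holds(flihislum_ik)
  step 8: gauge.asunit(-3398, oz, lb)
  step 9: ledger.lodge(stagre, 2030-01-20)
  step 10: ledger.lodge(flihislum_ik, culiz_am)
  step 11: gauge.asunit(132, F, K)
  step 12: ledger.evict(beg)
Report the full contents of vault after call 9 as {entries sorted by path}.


→ recall(k='jeflu_us')
← 530
→ lodge(k='beg', v='<last>')
← nil
→ carve(p='/lowi')
← ok
→ jot(p='/lowi/smufup', c='deta')
← created
→ erase(p='/lowi')
← ToolError: not empty
→ jot(p='/focebirn', c='vila')
← created
→ holds(k='flihislum_ik')
← no
→ asunit(v='-3398', u_from='oz', u_to='lb')
← -1699/8
→ lodge(k='stagre', v='2030-01-20')
← trupog
→ lodge(k='flihislum_ik', v='culiz_am')
← nil
→ asunit(v='132', u_from='F', u_to='K')
← 59167/180
→ evict(k='beg')
← 530

Answer: {drisnug/, drisnug/pustovip=muko, drisnug/slusnosm=brafabromp, focebirn=vila, lowi/, lowi/smufup=deta, rolafi=fismo}


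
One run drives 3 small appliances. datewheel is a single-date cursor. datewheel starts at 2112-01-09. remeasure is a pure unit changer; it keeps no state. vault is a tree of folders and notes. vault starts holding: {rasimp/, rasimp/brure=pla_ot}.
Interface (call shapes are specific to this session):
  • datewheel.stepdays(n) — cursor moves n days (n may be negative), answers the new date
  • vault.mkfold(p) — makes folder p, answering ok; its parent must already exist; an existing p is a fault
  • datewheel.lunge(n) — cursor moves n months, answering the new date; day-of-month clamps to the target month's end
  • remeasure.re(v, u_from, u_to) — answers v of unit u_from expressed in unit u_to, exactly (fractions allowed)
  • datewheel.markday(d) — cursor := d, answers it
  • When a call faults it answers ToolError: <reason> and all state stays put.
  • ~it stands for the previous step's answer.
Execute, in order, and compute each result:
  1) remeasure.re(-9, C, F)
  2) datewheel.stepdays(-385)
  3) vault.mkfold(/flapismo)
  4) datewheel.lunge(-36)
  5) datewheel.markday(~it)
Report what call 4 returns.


[in] re -9 C F
= 79/5
[in] stepdays -385
= 2110-12-20
[in] mkfold /flapismo
= ok
[in] lunge -36
= 2107-12-20
[in] markday ~it
= 2107-12-20

Answer: 2107-12-20


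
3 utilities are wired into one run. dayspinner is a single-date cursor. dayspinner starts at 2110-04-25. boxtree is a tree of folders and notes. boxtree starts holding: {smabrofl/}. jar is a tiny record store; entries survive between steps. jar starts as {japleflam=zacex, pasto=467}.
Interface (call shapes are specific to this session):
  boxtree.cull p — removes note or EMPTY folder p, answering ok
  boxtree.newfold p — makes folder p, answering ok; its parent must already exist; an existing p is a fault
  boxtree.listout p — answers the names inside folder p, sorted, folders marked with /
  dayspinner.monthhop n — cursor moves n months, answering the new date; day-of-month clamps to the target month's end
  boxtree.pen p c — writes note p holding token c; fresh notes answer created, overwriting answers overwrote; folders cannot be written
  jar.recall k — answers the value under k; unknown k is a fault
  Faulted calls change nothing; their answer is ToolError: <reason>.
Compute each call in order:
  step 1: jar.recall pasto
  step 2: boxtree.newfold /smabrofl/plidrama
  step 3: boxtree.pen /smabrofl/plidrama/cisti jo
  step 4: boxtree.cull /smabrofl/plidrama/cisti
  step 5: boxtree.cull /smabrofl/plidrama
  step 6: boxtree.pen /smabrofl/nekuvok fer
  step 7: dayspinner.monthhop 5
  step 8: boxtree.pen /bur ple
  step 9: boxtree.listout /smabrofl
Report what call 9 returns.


~$ jar.recall k: pasto
= 467
~$ boxtree.newfold p: /smabrofl/plidrama
= ok
~$ boxtree.pen p: /smabrofl/plidrama/cisti c: jo
= created
~$ boxtree.cull p: /smabrofl/plidrama/cisti
= ok
~$ boxtree.cull p: /smabrofl/plidrama
= ok
~$ boxtree.pen p: /smabrofl/nekuvok c: fer
= created
~$ dayspinner.monthhop n: 5
= 2110-09-25
~$ boxtree.pen p: /bur c: ple
= created
~$ boxtree.listout p: /smabrofl
= [nekuvok]

Answer: [nekuvok]


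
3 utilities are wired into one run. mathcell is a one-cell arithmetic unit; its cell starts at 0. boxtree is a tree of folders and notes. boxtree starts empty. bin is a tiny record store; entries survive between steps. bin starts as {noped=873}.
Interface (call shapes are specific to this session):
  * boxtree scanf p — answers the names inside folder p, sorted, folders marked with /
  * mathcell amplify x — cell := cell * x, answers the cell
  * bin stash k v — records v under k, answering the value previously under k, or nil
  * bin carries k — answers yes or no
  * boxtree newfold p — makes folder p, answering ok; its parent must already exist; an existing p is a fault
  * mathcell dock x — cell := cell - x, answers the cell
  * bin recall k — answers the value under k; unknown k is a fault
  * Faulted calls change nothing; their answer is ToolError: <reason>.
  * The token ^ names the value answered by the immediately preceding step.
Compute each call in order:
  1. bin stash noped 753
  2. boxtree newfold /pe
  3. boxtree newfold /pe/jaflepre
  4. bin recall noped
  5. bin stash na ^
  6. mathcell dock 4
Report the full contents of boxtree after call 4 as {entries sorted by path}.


Answer: {pe/, pe/jaflepre/}

Derivation:
·→ bin stash(k='noped', v='753')
·← 873
·→ boxtree newfold(p='/pe')
·← ok
·→ boxtree newfold(p='/pe/jaflepre')
·← ok
·→ bin recall(k='noped')
·← 753
·→ bin stash(k='na', v='^')
·← nil
·→ mathcell dock(x='4')
·← -4


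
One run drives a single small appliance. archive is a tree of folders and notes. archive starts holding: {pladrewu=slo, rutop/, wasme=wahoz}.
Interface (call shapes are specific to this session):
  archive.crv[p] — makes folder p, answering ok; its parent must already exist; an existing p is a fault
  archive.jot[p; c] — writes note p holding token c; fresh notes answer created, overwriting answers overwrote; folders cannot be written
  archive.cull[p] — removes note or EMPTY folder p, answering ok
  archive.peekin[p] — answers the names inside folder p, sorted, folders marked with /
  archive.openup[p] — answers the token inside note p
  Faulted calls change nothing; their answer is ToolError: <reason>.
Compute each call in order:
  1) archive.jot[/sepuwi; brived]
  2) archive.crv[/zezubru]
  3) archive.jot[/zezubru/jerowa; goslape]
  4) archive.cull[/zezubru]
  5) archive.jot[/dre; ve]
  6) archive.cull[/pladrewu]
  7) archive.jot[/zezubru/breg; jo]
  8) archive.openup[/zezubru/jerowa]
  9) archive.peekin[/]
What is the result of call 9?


Answer: [dre, rutop/, sepuwi, wasme, zezubru/]

Derivation:
$ archive.jot /sepuwi brived
= created
$ archive.crv /zezubru
= ok
$ archive.jot /zezubru/jerowa goslape
= created
$ archive.cull /zezubru
= ToolError: not empty
$ archive.jot /dre ve
= created
$ archive.cull /pladrewu
= ok
$ archive.jot /zezubru/breg jo
= created
$ archive.openup /zezubru/jerowa
= goslape
$ archive.peekin /
= [dre, rutop/, sepuwi, wasme, zezubru/]


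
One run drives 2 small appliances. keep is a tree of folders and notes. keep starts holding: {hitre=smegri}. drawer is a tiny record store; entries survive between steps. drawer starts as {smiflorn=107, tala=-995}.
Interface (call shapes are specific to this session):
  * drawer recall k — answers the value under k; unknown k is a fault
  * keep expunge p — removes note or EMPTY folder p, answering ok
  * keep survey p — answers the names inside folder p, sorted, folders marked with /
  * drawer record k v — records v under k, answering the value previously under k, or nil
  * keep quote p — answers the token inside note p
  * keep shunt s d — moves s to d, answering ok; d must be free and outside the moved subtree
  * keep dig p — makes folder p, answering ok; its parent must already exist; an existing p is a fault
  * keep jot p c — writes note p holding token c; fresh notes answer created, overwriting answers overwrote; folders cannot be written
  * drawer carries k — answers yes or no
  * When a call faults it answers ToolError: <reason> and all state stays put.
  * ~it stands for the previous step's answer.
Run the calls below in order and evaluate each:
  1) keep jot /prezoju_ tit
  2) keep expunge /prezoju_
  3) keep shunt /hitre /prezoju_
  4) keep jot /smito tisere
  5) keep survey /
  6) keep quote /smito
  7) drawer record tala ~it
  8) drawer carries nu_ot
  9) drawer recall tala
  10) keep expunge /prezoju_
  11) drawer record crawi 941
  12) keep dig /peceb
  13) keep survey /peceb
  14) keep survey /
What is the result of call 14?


Answer: [peceb/, smito]

Derivation:
Next I call keep jot on p→/prezoju_, c→tit, → created.
Then keep expunge on p→/prezoju_, → ok.
Next I call keep shunt on s→/hitre, d→/prezoju_, and get ok.
Invoking keep jot on p→/smito, c→tisere, which returns created.
I call keep survey on p→/, and see [prezoju_, smito].
I invoke keep quote on p→/smito, and observe tisere.
I invoke drawer record on k→tala, v→~it, and get -995.
I use drawer carries on k→nu_ot, giving no.
Invoking drawer recall on k→tala, giving tisere.
Then keep expunge on p→/prezoju_, and observe ok.
Calling drawer record on k→crawi, v→941, which returns nil.
Using keep dig on p→/peceb, → ok.
Now I run keep survey on p→/peceb, yielding [].
Next I call keep survey on p→/, and get [peceb/, smito].


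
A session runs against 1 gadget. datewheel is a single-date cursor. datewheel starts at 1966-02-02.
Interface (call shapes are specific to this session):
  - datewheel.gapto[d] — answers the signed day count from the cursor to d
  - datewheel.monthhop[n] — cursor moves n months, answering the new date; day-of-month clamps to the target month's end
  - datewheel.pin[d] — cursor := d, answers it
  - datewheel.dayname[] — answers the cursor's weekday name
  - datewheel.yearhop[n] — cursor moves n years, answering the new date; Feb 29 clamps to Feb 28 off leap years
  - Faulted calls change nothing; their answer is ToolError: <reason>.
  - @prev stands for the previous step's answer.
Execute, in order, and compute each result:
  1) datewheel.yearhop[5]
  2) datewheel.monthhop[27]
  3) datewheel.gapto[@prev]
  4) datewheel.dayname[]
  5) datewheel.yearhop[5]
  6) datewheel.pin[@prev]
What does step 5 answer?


$ datewheel.yearhop n='5'
= 1971-02-02
$ datewheel.monthhop n='27'
= 1973-05-02
$ datewheel.gapto d='@prev'
= 0
$ datewheel.dayname
= Wednesday
$ datewheel.yearhop n='5'
= 1978-05-02
$ datewheel.pin d='@prev'
= 1978-05-02

Answer: 1978-05-02


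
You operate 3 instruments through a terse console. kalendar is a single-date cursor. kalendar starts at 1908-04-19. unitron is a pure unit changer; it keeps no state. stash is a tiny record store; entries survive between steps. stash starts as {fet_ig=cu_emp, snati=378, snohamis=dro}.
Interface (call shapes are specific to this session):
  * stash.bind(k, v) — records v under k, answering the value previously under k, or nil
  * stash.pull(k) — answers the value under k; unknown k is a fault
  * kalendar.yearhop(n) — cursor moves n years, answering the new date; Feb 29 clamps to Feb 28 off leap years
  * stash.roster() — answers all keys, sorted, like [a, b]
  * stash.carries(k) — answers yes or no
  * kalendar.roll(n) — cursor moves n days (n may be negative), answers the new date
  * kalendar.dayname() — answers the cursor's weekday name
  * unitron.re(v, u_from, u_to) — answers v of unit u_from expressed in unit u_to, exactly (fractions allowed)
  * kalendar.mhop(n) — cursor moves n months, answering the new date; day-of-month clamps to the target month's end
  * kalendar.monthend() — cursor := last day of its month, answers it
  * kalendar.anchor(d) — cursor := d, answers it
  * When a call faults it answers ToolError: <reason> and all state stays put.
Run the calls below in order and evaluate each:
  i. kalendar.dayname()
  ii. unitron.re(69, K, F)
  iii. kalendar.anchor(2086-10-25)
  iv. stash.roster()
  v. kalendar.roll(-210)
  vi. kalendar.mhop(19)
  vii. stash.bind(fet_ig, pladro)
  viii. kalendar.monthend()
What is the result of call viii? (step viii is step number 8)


I try kalendar.dayname(), and see Sunday.
I invoke unitron.re using v→69, u_from→K, u_to→F, which returns -33547/100.
Using kalendar.anchor using d→2086-10-25, and see 2086-10-25.
Calling stash.roster, yielding [fet_ig, snati, snohamis].
I invoke kalendar.roll using n→-210: 2086-03-29.
I invoke kalendar.mhop using n→19, and get 2087-10-29.
Using stash.bind using k→fet_ig, v→pladro, and see cu_emp.
I call kalendar.monthend, which returns 2087-10-31.

Answer: 2087-10-31


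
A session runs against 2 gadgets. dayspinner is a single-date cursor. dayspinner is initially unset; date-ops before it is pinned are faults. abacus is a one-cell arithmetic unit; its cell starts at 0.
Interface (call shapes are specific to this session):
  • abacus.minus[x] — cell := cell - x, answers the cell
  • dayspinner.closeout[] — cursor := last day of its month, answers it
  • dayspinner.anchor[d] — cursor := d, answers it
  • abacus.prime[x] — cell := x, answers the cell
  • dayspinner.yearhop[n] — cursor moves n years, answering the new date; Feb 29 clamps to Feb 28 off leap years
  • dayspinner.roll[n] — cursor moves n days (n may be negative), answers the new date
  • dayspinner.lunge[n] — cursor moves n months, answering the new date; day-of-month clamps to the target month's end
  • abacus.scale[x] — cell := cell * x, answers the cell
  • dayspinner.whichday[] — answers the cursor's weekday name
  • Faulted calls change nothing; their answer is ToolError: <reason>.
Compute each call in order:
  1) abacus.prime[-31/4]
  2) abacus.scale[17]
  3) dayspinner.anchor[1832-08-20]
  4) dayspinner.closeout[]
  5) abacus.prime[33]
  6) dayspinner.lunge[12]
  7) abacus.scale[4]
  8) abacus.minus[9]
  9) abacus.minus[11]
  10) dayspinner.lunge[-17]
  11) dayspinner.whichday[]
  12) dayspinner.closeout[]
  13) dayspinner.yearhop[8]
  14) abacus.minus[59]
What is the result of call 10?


>> abacus.prime(x='-31/4')
<< -31/4
>> abacus.scale(x='17')
<< -527/4
>> dayspinner.anchor(d='1832-08-20')
<< 1832-08-20
>> dayspinner.closeout()
<< 1832-08-31
>> abacus.prime(x='33')
<< 33
>> dayspinner.lunge(n='12')
<< 1833-08-31
>> abacus.scale(x='4')
<< 132
>> abacus.minus(x='9')
<< 123
>> abacus.minus(x='11')
<< 112
>> dayspinner.lunge(n='-17')
<< 1832-03-31
>> dayspinner.whichday()
<< Saturday
>> dayspinner.closeout()
<< 1832-03-31
>> dayspinner.yearhop(n='8')
<< 1840-03-31
>> abacus.minus(x='59')
<< 53

Answer: 1832-03-31


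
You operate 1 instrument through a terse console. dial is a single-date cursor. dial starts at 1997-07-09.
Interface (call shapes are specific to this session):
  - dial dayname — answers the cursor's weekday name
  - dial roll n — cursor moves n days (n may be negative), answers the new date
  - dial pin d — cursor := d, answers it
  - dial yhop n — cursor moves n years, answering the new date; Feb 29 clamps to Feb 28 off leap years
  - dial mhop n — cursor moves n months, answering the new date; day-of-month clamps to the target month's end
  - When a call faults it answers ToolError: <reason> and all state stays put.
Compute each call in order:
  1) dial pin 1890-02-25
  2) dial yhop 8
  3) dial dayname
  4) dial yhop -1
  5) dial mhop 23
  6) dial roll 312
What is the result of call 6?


-> dial pin(d='1890-02-25')
<- 1890-02-25
-> dial yhop(n='8')
<- 1898-02-25
-> dial dayname()
<- Friday
-> dial yhop(n='-1')
<- 1897-02-25
-> dial mhop(n='23')
<- 1899-01-25
-> dial roll(n='312')
<- 1899-12-03

Answer: 1899-12-03


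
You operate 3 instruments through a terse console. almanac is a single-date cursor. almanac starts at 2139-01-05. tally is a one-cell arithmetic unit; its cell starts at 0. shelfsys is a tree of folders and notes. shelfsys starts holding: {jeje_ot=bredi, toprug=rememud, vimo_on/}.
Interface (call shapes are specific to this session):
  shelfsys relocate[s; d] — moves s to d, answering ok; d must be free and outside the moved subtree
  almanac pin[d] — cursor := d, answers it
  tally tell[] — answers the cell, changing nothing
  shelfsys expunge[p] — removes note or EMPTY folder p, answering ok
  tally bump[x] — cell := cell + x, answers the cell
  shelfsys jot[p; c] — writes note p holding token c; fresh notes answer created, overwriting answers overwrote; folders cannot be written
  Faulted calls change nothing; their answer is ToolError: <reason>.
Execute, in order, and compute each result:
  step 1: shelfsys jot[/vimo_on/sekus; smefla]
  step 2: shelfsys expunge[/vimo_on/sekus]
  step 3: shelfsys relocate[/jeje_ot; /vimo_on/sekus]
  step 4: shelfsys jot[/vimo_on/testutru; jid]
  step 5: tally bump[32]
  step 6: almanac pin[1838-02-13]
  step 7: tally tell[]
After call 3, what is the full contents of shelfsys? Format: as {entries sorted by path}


Answer: {toprug=rememud, vimo_on/, vimo_on/sekus=bredi}

Derivation:
[in] shelfsys jot p='/vimo_on/sekus' c='smefla'
  created
[in] shelfsys expunge p='/vimo_on/sekus'
  ok
[in] shelfsys relocate s='/jeje_ot' d='/vimo_on/sekus'
  ok
[in] shelfsys jot p='/vimo_on/testutru' c='jid'
  created
[in] tally bump x='32'
  32
[in] almanac pin d='1838-02-13'
  1838-02-13
[in] tally tell
  32


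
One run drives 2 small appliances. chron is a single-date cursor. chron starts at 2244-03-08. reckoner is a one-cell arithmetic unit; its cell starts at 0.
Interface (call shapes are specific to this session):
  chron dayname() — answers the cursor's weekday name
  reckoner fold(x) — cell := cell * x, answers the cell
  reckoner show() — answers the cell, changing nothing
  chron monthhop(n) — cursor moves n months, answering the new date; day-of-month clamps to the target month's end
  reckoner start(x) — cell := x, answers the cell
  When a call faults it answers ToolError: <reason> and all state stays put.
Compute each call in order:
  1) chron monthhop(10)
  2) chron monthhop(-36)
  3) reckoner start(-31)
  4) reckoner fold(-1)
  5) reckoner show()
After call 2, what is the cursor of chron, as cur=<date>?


Answer: cur=2242-01-08

Derivation:
// 1. chron monthhop(n='10') => 2245-01-08
// 2. chron monthhop(n='-36') => 2242-01-08
// 3. reckoner start(x='-31') => -31
// 4. reckoner fold(x='-1') => 31
// 5. reckoner show() => 31


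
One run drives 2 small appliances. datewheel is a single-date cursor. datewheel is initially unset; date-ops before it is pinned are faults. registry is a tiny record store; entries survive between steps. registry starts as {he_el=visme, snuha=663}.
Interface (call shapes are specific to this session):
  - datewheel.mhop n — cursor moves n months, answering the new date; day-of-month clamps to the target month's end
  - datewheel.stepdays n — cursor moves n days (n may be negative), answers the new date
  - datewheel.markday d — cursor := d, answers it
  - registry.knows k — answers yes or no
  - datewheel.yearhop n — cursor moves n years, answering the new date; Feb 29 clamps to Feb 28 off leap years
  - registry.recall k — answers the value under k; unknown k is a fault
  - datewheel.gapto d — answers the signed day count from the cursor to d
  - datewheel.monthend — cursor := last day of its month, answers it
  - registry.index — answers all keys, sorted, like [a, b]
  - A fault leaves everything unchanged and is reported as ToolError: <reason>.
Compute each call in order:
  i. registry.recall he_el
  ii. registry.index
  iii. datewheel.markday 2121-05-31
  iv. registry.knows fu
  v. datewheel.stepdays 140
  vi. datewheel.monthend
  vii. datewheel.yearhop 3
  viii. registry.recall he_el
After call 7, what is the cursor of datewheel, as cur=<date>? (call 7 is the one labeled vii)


Answer: cur=2124-10-31

Derivation:
! 1. registry.recall(k=he_el) : visme
! 2. registry.index() : [he_el, snuha]
! 3. datewheel.markday(d=2121-05-31) : 2121-05-31
! 4. registry.knows(k=fu) : no
! 5. datewheel.stepdays(n=140) : 2121-10-18
! 6. datewheel.monthend() : 2121-10-31
! 7. datewheel.yearhop(n=3) : 2124-10-31
! 8. registry.recall(k=he_el) : visme
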